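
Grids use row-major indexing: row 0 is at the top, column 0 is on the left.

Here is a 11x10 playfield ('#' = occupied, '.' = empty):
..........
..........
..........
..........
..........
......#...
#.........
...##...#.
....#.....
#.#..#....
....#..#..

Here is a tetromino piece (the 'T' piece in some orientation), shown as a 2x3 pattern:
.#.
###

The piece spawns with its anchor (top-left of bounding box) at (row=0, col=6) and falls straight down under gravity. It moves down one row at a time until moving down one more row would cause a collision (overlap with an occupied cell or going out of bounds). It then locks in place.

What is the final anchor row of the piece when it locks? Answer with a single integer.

Answer: 3

Derivation:
Spawn at (row=0, col=6). Try each row:
  row 0: fits
  row 1: fits
  row 2: fits
  row 3: fits
  row 4: blocked -> lock at row 3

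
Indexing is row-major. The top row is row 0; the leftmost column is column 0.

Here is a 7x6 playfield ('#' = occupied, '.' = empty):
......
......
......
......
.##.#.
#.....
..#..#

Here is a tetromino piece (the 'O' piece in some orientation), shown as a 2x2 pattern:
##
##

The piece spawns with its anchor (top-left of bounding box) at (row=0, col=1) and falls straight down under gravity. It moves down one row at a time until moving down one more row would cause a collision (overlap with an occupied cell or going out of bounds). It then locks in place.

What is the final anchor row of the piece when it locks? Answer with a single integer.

Answer: 2

Derivation:
Spawn at (row=0, col=1). Try each row:
  row 0: fits
  row 1: fits
  row 2: fits
  row 3: blocked -> lock at row 2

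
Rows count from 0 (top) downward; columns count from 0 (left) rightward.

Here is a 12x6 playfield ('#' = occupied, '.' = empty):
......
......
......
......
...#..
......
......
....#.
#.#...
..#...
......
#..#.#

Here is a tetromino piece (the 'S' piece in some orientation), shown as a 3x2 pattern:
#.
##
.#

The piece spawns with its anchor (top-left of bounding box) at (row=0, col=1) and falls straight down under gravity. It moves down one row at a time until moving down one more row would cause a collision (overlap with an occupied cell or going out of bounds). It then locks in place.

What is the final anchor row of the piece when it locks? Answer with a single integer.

Answer: 5

Derivation:
Spawn at (row=0, col=1). Try each row:
  row 0: fits
  row 1: fits
  row 2: fits
  row 3: fits
  row 4: fits
  row 5: fits
  row 6: blocked -> lock at row 5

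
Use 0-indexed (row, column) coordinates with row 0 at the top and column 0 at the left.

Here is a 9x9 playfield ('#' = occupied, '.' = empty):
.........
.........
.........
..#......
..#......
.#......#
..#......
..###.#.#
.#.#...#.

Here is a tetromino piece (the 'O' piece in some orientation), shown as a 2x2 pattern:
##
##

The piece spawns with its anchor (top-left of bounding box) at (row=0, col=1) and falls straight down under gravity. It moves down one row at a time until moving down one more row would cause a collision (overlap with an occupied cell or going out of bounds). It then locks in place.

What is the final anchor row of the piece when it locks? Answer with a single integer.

Spawn at (row=0, col=1). Try each row:
  row 0: fits
  row 1: fits
  row 2: blocked -> lock at row 1

Answer: 1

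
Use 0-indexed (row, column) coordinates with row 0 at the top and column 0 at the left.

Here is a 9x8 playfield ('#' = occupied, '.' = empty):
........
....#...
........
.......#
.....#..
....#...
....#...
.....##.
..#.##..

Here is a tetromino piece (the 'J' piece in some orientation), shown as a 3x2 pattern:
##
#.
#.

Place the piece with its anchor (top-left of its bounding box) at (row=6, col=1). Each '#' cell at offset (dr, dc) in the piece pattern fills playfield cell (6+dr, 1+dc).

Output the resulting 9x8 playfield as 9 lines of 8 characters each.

Answer: ........
....#...
........
.......#
.....#..
....#...
.##.#...
.#...##.
.##.##..

Derivation:
Fill (6+0,1+0) = (6,1)
Fill (6+0,1+1) = (6,2)
Fill (6+1,1+0) = (7,1)
Fill (6+2,1+0) = (8,1)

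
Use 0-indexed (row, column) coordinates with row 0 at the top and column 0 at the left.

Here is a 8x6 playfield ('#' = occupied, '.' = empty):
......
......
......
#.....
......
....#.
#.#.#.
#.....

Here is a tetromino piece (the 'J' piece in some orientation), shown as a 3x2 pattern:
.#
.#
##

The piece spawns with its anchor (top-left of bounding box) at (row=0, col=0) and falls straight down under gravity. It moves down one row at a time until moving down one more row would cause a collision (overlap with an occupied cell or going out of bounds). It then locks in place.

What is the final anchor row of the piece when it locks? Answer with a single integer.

Spawn at (row=0, col=0). Try each row:
  row 0: fits
  row 1: blocked -> lock at row 0

Answer: 0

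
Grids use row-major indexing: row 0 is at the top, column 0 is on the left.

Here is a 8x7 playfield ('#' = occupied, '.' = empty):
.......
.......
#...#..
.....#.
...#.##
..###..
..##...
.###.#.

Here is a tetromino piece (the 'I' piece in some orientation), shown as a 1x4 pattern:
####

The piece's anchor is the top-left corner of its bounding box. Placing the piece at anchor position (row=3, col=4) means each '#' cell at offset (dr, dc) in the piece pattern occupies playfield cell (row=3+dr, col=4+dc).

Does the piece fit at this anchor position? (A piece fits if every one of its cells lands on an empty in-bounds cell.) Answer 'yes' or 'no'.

Check each piece cell at anchor (3, 4):
  offset (0,0) -> (3,4): empty -> OK
  offset (0,1) -> (3,5): occupied ('#') -> FAIL
  offset (0,2) -> (3,6): empty -> OK
  offset (0,3) -> (3,7): out of bounds -> FAIL
All cells valid: no

Answer: no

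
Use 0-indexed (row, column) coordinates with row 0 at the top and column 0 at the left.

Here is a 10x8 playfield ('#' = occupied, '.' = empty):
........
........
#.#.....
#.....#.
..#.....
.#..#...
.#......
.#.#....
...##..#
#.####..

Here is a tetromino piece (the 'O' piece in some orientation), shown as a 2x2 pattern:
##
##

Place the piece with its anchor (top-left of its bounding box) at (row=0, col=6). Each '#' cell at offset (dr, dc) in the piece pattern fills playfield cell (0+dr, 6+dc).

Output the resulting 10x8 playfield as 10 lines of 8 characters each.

Answer: ......##
......##
#.#.....
#.....#.
..#.....
.#..#...
.#......
.#.#....
...##..#
#.####..

Derivation:
Fill (0+0,6+0) = (0,6)
Fill (0+0,6+1) = (0,7)
Fill (0+1,6+0) = (1,6)
Fill (0+1,6+1) = (1,7)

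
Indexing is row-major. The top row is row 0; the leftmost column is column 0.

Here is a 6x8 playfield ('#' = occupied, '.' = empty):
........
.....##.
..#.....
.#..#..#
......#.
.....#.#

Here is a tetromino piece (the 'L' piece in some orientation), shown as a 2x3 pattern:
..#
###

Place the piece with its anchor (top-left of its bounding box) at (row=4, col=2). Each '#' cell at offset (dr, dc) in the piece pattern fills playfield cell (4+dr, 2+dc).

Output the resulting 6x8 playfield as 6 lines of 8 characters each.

Answer: ........
.....##.
..#.....
.#..#..#
....#.#.
..####.#

Derivation:
Fill (4+0,2+2) = (4,4)
Fill (4+1,2+0) = (5,2)
Fill (4+1,2+1) = (5,3)
Fill (4+1,2+2) = (5,4)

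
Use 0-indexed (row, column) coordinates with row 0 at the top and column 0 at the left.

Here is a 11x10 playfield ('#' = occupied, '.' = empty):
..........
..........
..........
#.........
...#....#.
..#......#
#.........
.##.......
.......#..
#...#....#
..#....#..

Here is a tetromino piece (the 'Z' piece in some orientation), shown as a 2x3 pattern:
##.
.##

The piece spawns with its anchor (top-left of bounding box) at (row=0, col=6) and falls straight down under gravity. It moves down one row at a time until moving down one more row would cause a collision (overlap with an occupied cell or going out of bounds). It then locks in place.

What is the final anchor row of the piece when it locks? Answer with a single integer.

Spawn at (row=0, col=6). Try each row:
  row 0: fits
  row 1: fits
  row 2: fits
  row 3: blocked -> lock at row 2

Answer: 2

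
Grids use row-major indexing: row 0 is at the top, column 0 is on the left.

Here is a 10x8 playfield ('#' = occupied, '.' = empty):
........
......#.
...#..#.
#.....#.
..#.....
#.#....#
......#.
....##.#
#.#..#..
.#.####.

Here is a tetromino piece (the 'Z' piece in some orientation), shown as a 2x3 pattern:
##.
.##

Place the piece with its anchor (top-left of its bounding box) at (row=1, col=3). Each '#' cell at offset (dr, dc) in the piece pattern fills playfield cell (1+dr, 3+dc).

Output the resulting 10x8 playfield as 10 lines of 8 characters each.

Fill (1+0,3+0) = (1,3)
Fill (1+0,3+1) = (1,4)
Fill (1+1,3+1) = (2,4)
Fill (1+1,3+2) = (2,5)

Answer: ........
...##.#.
...####.
#.....#.
..#.....
#.#....#
......#.
....##.#
#.#..#..
.#.####.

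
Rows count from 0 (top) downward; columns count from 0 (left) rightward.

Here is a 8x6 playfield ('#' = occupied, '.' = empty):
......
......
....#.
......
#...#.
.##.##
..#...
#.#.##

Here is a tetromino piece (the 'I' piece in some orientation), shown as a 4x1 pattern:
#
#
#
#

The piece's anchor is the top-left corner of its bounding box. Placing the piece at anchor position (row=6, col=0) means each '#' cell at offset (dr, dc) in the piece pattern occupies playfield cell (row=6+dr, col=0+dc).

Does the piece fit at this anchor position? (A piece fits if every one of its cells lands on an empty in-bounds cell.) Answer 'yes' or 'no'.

Answer: no

Derivation:
Check each piece cell at anchor (6, 0):
  offset (0,0) -> (6,0): empty -> OK
  offset (1,0) -> (7,0): occupied ('#') -> FAIL
  offset (2,0) -> (8,0): out of bounds -> FAIL
  offset (3,0) -> (9,0): out of bounds -> FAIL
All cells valid: no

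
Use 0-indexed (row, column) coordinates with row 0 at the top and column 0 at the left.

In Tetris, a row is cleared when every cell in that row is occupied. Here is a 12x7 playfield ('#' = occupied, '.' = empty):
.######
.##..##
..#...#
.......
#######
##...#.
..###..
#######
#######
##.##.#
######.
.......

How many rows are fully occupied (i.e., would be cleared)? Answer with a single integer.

Check each row:
  row 0: 1 empty cell -> not full
  row 1: 3 empty cells -> not full
  row 2: 5 empty cells -> not full
  row 3: 7 empty cells -> not full
  row 4: 0 empty cells -> FULL (clear)
  row 5: 4 empty cells -> not full
  row 6: 4 empty cells -> not full
  row 7: 0 empty cells -> FULL (clear)
  row 8: 0 empty cells -> FULL (clear)
  row 9: 2 empty cells -> not full
  row 10: 1 empty cell -> not full
  row 11: 7 empty cells -> not full
Total rows cleared: 3

Answer: 3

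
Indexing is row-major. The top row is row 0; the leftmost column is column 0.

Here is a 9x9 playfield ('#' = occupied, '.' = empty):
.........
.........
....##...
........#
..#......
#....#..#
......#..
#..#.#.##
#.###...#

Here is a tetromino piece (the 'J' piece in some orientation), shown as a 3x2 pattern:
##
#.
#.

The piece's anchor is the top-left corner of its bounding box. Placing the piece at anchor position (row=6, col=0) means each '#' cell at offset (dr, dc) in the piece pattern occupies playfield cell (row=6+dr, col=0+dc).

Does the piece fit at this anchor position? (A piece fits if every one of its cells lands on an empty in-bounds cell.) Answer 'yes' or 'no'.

Answer: no

Derivation:
Check each piece cell at anchor (6, 0):
  offset (0,0) -> (6,0): empty -> OK
  offset (0,1) -> (6,1): empty -> OK
  offset (1,0) -> (7,0): occupied ('#') -> FAIL
  offset (2,0) -> (8,0): occupied ('#') -> FAIL
All cells valid: no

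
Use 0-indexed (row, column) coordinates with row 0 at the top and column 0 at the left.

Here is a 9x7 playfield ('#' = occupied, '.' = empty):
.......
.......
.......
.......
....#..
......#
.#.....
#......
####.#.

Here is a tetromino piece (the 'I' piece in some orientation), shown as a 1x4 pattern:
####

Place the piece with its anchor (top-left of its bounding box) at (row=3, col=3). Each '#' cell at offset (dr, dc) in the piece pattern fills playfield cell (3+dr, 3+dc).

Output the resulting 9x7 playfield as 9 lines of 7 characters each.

Answer: .......
.......
.......
...####
....#..
......#
.#.....
#......
####.#.

Derivation:
Fill (3+0,3+0) = (3,3)
Fill (3+0,3+1) = (3,4)
Fill (3+0,3+2) = (3,5)
Fill (3+0,3+3) = (3,6)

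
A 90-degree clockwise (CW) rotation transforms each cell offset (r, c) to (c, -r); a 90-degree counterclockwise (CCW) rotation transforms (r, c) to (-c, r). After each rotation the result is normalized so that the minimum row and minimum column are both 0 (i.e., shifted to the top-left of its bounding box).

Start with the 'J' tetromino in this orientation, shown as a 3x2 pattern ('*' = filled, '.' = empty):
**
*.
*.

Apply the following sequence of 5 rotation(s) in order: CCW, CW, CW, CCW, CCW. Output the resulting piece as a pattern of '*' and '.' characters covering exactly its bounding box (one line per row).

Answer: *..
***

Derivation:
Start:
**
*.
*.
After rotation 1 (CCW):
*..
***
After rotation 2 (CW):
**
*.
*.
After rotation 3 (CW):
***
..*
After rotation 4 (CCW):
**
*.
*.
After rotation 5 (CCW):
*..
***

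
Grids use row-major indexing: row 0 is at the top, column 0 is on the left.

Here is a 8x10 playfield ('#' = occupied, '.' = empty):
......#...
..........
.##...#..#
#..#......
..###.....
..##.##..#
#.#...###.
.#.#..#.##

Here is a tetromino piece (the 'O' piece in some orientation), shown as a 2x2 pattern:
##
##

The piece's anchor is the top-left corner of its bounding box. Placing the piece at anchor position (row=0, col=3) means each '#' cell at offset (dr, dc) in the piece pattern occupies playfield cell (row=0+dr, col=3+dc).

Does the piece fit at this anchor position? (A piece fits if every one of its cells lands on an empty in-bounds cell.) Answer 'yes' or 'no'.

Check each piece cell at anchor (0, 3):
  offset (0,0) -> (0,3): empty -> OK
  offset (0,1) -> (0,4): empty -> OK
  offset (1,0) -> (1,3): empty -> OK
  offset (1,1) -> (1,4): empty -> OK
All cells valid: yes

Answer: yes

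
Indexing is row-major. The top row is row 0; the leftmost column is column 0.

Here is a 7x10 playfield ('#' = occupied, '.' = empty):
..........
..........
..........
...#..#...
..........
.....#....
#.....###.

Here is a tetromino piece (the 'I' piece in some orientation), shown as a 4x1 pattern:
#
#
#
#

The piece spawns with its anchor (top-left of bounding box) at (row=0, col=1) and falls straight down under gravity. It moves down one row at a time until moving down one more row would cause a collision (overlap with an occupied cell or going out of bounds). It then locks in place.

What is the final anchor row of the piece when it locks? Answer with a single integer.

Spawn at (row=0, col=1). Try each row:
  row 0: fits
  row 1: fits
  row 2: fits
  row 3: fits
  row 4: blocked -> lock at row 3

Answer: 3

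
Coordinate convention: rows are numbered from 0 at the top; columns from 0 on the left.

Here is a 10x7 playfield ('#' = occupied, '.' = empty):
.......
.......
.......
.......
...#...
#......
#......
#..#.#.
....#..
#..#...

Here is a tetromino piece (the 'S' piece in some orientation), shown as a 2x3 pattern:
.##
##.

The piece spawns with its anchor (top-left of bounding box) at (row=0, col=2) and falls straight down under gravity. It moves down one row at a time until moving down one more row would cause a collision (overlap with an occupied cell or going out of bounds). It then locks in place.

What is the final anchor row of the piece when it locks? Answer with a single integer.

Spawn at (row=0, col=2). Try each row:
  row 0: fits
  row 1: fits
  row 2: fits
  row 3: blocked -> lock at row 2

Answer: 2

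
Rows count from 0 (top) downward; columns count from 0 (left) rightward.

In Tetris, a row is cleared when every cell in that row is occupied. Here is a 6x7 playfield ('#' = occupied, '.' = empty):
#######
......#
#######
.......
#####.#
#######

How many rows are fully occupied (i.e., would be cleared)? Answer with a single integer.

Answer: 3

Derivation:
Check each row:
  row 0: 0 empty cells -> FULL (clear)
  row 1: 6 empty cells -> not full
  row 2: 0 empty cells -> FULL (clear)
  row 3: 7 empty cells -> not full
  row 4: 1 empty cell -> not full
  row 5: 0 empty cells -> FULL (clear)
Total rows cleared: 3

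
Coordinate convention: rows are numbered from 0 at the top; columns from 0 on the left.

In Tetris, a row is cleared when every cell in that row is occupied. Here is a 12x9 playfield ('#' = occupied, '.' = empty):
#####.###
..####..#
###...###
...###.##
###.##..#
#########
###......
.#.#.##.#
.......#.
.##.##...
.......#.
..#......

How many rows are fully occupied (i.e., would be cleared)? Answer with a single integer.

Answer: 1

Derivation:
Check each row:
  row 0: 1 empty cell -> not full
  row 1: 4 empty cells -> not full
  row 2: 3 empty cells -> not full
  row 3: 4 empty cells -> not full
  row 4: 3 empty cells -> not full
  row 5: 0 empty cells -> FULL (clear)
  row 6: 6 empty cells -> not full
  row 7: 4 empty cells -> not full
  row 8: 8 empty cells -> not full
  row 9: 5 empty cells -> not full
  row 10: 8 empty cells -> not full
  row 11: 8 empty cells -> not full
Total rows cleared: 1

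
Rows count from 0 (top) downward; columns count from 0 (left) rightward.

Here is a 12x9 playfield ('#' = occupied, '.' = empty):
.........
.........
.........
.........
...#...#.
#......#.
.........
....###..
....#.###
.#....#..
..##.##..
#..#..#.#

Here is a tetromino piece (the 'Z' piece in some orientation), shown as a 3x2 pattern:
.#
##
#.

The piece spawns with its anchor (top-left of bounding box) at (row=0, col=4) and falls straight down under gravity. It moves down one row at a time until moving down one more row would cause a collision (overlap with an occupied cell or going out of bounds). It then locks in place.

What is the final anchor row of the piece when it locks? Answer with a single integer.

Spawn at (row=0, col=4). Try each row:
  row 0: fits
  row 1: fits
  row 2: fits
  row 3: fits
  row 4: fits
  row 5: blocked -> lock at row 4

Answer: 4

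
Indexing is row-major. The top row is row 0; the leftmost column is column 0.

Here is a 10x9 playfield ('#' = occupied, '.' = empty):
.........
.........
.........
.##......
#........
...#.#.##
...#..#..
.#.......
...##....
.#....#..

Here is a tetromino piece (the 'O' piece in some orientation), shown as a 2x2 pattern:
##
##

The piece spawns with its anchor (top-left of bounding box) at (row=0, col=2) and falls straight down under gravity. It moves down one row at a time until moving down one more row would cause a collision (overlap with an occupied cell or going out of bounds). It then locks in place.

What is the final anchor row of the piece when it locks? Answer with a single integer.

Answer: 1

Derivation:
Spawn at (row=0, col=2). Try each row:
  row 0: fits
  row 1: fits
  row 2: blocked -> lock at row 1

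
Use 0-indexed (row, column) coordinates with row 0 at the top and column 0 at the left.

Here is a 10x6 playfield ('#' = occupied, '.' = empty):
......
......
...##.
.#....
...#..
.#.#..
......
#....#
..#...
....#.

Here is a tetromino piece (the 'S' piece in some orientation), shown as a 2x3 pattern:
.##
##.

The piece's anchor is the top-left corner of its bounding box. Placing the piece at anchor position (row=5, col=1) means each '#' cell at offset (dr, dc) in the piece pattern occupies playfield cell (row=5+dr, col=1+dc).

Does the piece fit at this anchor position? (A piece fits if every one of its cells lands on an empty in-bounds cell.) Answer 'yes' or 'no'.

Check each piece cell at anchor (5, 1):
  offset (0,1) -> (5,2): empty -> OK
  offset (0,2) -> (5,3): occupied ('#') -> FAIL
  offset (1,0) -> (6,1): empty -> OK
  offset (1,1) -> (6,2): empty -> OK
All cells valid: no

Answer: no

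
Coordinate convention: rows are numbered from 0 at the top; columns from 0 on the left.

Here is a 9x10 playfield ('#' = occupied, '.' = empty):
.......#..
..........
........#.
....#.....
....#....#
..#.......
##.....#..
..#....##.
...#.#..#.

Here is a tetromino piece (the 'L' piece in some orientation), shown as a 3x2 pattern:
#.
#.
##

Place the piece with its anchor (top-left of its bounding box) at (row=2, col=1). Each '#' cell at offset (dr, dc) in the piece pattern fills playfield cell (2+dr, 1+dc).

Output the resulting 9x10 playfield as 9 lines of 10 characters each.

Answer: .......#..
..........
.#......#.
.#..#.....
.##.#....#
..#.......
##.....#..
..#....##.
...#.#..#.

Derivation:
Fill (2+0,1+0) = (2,1)
Fill (2+1,1+0) = (3,1)
Fill (2+2,1+0) = (4,1)
Fill (2+2,1+1) = (4,2)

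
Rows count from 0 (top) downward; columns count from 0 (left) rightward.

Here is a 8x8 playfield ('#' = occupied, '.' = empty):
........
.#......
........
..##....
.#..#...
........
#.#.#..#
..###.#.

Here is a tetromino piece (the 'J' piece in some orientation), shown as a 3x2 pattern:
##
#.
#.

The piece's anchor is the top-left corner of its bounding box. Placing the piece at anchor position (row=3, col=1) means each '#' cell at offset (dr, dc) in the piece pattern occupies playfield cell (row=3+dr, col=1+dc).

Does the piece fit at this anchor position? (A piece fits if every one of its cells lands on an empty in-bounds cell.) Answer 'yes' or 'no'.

Answer: no

Derivation:
Check each piece cell at anchor (3, 1):
  offset (0,0) -> (3,1): empty -> OK
  offset (0,1) -> (3,2): occupied ('#') -> FAIL
  offset (1,0) -> (4,1): occupied ('#') -> FAIL
  offset (2,0) -> (5,1): empty -> OK
All cells valid: no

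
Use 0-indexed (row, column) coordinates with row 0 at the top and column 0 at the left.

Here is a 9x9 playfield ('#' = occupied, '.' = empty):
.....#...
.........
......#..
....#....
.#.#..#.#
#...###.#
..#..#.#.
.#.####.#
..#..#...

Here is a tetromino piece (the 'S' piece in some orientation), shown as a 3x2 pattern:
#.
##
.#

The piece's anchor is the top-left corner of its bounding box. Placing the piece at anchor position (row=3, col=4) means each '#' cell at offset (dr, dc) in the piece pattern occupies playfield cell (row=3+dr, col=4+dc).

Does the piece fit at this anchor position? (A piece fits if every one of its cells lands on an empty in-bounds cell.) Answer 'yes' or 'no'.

Answer: no

Derivation:
Check each piece cell at anchor (3, 4):
  offset (0,0) -> (3,4): occupied ('#') -> FAIL
  offset (1,0) -> (4,4): empty -> OK
  offset (1,1) -> (4,5): empty -> OK
  offset (2,1) -> (5,5): occupied ('#') -> FAIL
All cells valid: no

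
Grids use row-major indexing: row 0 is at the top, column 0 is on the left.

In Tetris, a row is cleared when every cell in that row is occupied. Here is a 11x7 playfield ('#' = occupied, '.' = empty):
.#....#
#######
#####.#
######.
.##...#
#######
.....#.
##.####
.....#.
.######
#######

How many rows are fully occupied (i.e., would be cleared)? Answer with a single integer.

Check each row:
  row 0: 5 empty cells -> not full
  row 1: 0 empty cells -> FULL (clear)
  row 2: 1 empty cell -> not full
  row 3: 1 empty cell -> not full
  row 4: 4 empty cells -> not full
  row 5: 0 empty cells -> FULL (clear)
  row 6: 6 empty cells -> not full
  row 7: 1 empty cell -> not full
  row 8: 6 empty cells -> not full
  row 9: 1 empty cell -> not full
  row 10: 0 empty cells -> FULL (clear)
Total rows cleared: 3

Answer: 3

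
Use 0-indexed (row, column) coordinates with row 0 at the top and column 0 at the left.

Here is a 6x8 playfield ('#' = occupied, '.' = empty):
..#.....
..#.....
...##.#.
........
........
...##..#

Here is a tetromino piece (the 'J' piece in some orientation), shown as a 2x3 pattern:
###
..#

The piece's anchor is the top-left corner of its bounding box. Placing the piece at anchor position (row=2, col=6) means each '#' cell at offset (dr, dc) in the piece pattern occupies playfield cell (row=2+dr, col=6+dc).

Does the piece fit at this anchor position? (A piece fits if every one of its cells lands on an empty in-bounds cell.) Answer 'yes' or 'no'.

Answer: no

Derivation:
Check each piece cell at anchor (2, 6):
  offset (0,0) -> (2,6): occupied ('#') -> FAIL
  offset (0,1) -> (2,7): empty -> OK
  offset (0,2) -> (2,8): out of bounds -> FAIL
  offset (1,2) -> (3,8): out of bounds -> FAIL
All cells valid: no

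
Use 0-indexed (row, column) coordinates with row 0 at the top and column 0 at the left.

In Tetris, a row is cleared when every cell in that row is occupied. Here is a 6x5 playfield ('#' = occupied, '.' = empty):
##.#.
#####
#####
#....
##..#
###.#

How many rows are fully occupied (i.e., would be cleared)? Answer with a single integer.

Answer: 2

Derivation:
Check each row:
  row 0: 2 empty cells -> not full
  row 1: 0 empty cells -> FULL (clear)
  row 2: 0 empty cells -> FULL (clear)
  row 3: 4 empty cells -> not full
  row 4: 2 empty cells -> not full
  row 5: 1 empty cell -> not full
Total rows cleared: 2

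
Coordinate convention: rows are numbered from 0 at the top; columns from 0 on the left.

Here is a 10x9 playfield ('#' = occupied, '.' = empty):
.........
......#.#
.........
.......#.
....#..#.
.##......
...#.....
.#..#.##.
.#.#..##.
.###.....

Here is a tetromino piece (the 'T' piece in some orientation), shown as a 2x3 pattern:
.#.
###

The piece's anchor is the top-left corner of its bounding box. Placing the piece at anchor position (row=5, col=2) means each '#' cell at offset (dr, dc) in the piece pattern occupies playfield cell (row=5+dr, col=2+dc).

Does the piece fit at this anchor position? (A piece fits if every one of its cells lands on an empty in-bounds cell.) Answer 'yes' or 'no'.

Check each piece cell at anchor (5, 2):
  offset (0,1) -> (5,3): empty -> OK
  offset (1,0) -> (6,2): empty -> OK
  offset (1,1) -> (6,3): occupied ('#') -> FAIL
  offset (1,2) -> (6,4): empty -> OK
All cells valid: no

Answer: no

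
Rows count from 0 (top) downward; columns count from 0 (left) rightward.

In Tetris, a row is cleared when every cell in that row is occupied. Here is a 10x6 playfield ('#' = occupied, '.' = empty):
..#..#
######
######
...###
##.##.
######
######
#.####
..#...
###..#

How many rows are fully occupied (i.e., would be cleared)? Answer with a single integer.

Answer: 4

Derivation:
Check each row:
  row 0: 4 empty cells -> not full
  row 1: 0 empty cells -> FULL (clear)
  row 2: 0 empty cells -> FULL (clear)
  row 3: 3 empty cells -> not full
  row 4: 2 empty cells -> not full
  row 5: 0 empty cells -> FULL (clear)
  row 6: 0 empty cells -> FULL (clear)
  row 7: 1 empty cell -> not full
  row 8: 5 empty cells -> not full
  row 9: 2 empty cells -> not full
Total rows cleared: 4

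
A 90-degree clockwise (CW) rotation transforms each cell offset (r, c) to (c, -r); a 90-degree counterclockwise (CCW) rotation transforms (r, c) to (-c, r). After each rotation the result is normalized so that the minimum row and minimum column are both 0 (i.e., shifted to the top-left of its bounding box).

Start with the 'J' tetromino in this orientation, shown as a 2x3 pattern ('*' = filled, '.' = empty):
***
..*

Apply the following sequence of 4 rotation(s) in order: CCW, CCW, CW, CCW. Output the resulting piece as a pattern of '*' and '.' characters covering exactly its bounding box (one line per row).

Start:
***
..*
After rotation 1 (CCW):
**
*.
*.
After rotation 2 (CCW):
*..
***
After rotation 3 (CW):
**
*.
*.
After rotation 4 (CCW):
*..
***

Answer: *..
***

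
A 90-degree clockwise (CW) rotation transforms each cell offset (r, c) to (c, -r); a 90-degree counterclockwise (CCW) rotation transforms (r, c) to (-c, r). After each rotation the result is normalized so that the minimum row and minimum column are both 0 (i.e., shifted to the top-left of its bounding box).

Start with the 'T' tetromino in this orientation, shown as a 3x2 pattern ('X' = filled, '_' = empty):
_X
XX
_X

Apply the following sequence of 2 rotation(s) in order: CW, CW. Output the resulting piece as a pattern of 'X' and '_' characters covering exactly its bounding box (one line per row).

Answer: X_
XX
X_

Derivation:
Start:
_X
XX
_X
After rotation 1 (CW):
_X_
XXX
After rotation 2 (CW):
X_
XX
X_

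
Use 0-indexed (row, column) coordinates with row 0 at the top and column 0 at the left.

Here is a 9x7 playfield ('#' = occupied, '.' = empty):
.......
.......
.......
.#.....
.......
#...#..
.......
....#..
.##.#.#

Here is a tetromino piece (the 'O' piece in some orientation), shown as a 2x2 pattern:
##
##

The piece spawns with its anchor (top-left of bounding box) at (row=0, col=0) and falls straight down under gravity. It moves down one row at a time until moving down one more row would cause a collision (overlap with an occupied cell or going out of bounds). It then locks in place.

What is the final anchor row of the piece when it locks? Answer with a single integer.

Spawn at (row=0, col=0). Try each row:
  row 0: fits
  row 1: fits
  row 2: blocked -> lock at row 1

Answer: 1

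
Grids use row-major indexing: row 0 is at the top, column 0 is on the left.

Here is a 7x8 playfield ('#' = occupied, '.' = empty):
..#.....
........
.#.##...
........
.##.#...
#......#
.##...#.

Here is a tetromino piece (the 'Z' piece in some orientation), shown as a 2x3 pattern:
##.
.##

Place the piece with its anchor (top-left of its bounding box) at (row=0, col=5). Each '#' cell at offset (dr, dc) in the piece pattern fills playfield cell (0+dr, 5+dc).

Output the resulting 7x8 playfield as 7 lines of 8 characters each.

Answer: ..#..##.
......##
.#.##...
........
.##.#...
#......#
.##...#.

Derivation:
Fill (0+0,5+0) = (0,5)
Fill (0+0,5+1) = (0,6)
Fill (0+1,5+1) = (1,6)
Fill (0+1,5+2) = (1,7)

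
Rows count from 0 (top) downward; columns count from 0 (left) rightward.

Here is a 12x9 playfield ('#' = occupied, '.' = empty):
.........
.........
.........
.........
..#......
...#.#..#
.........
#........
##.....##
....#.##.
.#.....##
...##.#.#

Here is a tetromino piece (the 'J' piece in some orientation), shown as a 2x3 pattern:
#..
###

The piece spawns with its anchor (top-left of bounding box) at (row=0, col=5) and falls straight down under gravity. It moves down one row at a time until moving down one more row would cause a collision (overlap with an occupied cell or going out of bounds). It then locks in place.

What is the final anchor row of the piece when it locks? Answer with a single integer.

Spawn at (row=0, col=5). Try each row:
  row 0: fits
  row 1: fits
  row 2: fits
  row 3: fits
  row 4: blocked -> lock at row 3

Answer: 3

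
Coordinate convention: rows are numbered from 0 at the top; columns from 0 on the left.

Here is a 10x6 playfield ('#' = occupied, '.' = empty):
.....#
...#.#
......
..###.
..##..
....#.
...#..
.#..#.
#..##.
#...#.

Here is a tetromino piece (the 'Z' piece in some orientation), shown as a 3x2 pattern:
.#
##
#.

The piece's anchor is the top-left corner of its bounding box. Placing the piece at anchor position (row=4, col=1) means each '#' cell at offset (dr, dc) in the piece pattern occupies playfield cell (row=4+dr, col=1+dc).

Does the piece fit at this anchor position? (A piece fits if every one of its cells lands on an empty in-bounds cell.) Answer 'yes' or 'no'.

Check each piece cell at anchor (4, 1):
  offset (0,1) -> (4,2): occupied ('#') -> FAIL
  offset (1,0) -> (5,1): empty -> OK
  offset (1,1) -> (5,2): empty -> OK
  offset (2,0) -> (6,1): empty -> OK
All cells valid: no

Answer: no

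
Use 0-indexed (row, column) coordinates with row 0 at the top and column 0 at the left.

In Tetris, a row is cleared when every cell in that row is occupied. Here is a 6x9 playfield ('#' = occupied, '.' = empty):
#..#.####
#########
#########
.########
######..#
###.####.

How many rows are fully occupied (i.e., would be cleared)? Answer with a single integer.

Check each row:
  row 0: 3 empty cells -> not full
  row 1: 0 empty cells -> FULL (clear)
  row 2: 0 empty cells -> FULL (clear)
  row 3: 1 empty cell -> not full
  row 4: 2 empty cells -> not full
  row 5: 2 empty cells -> not full
Total rows cleared: 2

Answer: 2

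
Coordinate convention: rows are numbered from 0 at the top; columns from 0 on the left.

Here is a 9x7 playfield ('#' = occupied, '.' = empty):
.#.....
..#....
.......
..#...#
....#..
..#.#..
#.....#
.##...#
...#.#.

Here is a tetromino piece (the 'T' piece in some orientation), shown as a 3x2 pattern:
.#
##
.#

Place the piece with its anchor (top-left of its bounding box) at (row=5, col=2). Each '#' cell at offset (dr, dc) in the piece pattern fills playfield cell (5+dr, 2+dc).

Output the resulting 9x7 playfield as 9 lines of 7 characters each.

Answer: .#.....
..#....
.......
..#...#
....#..
..###..
#.##..#
.###..#
...#.#.

Derivation:
Fill (5+0,2+1) = (5,3)
Fill (5+1,2+0) = (6,2)
Fill (5+1,2+1) = (6,3)
Fill (5+2,2+1) = (7,3)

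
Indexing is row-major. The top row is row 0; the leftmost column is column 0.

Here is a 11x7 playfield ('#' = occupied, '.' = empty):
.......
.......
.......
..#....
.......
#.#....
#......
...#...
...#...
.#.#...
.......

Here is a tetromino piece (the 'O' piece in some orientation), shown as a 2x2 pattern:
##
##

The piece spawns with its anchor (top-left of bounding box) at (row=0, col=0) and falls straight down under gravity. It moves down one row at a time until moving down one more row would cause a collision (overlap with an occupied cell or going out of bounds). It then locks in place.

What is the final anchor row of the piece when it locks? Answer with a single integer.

Spawn at (row=0, col=0). Try each row:
  row 0: fits
  row 1: fits
  row 2: fits
  row 3: fits
  row 4: blocked -> lock at row 3

Answer: 3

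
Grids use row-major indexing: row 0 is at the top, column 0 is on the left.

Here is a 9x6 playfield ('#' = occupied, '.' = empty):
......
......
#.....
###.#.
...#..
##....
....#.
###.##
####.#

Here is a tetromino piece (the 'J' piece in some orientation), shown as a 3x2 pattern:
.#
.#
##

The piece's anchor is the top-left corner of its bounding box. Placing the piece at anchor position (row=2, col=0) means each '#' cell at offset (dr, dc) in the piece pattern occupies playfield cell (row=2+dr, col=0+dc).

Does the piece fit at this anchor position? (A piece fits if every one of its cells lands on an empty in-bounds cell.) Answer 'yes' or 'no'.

Check each piece cell at anchor (2, 0):
  offset (0,1) -> (2,1): empty -> OK
  offset (1,1) -> (3,1): occupied ('#') -> FAIL
  offset (2,0) -> (4,0): empty -> OK
  offset (2,1) -> (4,1): empty -> OK
All cells valid: no

Answer: no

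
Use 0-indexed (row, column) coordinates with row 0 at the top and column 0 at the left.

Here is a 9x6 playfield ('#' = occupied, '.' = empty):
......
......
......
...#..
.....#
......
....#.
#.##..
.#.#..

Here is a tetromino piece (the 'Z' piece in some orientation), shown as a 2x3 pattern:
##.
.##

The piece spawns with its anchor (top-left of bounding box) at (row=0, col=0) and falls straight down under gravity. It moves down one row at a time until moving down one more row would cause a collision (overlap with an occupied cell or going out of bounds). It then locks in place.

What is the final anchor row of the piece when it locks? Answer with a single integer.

Spawn at (row=0, col=0). Try each row:
  row 0: fits
  row 1: fits
  row 2: fits
  row 3: fits
  row 4: fits
  row 5: fits
  row 6: blocked -> lock at row 5

Answer: 5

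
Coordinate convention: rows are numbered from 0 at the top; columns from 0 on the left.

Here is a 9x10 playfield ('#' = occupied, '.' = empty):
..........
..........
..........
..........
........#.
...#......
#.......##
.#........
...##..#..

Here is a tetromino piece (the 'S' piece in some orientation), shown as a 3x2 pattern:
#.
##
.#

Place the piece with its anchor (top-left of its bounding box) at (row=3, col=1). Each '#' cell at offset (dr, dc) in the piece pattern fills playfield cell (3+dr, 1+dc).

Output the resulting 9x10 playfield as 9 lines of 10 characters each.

Fill (3+0,1+0) = (3,1)
Fill (3+1,1+0) = (4,1)
Fill (3+1,1+1) = (4,2)
Fill (3+2,1+1) = (5,2)

Answer: ..........
..........
..........
.#........
.##.....#.
..##......
#.......##
.#........
...##..#..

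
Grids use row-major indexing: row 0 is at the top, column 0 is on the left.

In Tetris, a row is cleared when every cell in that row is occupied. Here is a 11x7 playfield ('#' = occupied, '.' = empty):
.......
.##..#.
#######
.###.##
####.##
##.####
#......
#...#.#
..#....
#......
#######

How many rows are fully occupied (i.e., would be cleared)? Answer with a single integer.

Check each row:
  row 0: 7 empty cells -> not full
  row 1: 4 empty cells -> not full
  row 2: 0 empty cells -> FULL (clear)
  row 3: 2 empty cells -> not full
  row 4: 1 empty cell -> not full
  row 5: 1 empty cell -> not full
  row 6: 6 empty cells -> not full
  row 7: 4 empty cells -> not full
  row 8: 6 empty cells -> not full
  row 9: 6 empty cells -> not full
  row 10: 0 empty cells -> FULL (clear)
Total rows cleared: 2

Answer: 2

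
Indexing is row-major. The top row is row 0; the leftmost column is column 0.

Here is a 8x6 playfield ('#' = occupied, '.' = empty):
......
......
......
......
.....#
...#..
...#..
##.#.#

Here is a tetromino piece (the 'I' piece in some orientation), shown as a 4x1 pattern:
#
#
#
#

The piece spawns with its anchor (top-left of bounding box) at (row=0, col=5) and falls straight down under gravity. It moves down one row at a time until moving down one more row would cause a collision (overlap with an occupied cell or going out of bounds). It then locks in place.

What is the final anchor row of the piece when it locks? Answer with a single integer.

Spawn at (row=0, col=5). Try each row:
  row 0: fits
  row 1: blocked -> lock at row 0

Answer: 0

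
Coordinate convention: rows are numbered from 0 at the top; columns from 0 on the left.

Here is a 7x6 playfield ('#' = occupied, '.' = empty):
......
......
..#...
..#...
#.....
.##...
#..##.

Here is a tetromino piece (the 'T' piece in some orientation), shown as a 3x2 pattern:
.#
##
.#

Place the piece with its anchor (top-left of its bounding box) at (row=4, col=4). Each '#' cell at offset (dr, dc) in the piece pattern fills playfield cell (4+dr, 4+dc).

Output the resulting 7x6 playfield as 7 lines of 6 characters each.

Fill (4+0,4+1) = (4,5)
Fill (4+1,4+0) = (5,4)
Fill (4+1,4+1) = (5,5)
Fill (4+2,4+1) = (6,5)

Answer: ......
......
..#...
..#...
#....#
.##.##
#..###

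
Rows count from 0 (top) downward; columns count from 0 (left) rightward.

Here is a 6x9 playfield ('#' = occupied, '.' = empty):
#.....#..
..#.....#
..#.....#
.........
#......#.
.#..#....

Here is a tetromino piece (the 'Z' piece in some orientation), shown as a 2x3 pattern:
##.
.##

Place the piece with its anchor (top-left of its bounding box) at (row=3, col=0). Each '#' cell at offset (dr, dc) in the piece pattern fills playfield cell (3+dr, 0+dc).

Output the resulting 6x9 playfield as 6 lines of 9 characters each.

Answer: #.....#..
..#.....#
..#.....#
##.......
###....#.
.#..#....

Derivation:
Fill (3+0,0+0) = (3,0)
Fill (3+0,0+1) = (3,1)
Fill (3+1,0+1) = (4,1)
Fill (3+1,0+2) = (4,2)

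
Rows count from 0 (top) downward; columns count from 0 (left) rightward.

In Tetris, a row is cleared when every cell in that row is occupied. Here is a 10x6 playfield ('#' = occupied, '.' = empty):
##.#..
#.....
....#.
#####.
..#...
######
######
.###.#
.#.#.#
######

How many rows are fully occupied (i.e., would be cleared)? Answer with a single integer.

Check each row:
  row 0: 3 empty cells -> not full
  row 1: 5 empty cells -> not full
  row 2: 5 empty cells -> not full
  row 3: 1 empty cell -> not full
  row 4: 5 empty cells -> not full
  row 5: 0 empty cells -> FULL (clear)
  row 6: 0 empty cells -> FULL (clear)
  row 7: 2 empty cells -> not full
  row 8: 3 empty cells -> not full
  row 9: 0 empty cells -> FULL (clear)
Total rows cleared: 3

Answer: 3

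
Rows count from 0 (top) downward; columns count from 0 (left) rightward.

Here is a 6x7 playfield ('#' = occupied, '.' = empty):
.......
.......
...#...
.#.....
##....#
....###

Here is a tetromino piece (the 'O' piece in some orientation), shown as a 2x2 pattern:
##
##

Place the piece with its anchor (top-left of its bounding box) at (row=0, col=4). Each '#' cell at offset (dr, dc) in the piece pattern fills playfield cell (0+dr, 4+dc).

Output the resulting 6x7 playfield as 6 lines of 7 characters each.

Answer: ....##.
....##.
...#...
.#.....
##....#
....###

Derivation:
Fill (0+0,4+0) = (0,4)
Fill (0+0,4+1) = (0,5)
Fill (0+1,4+0) = (1,4)
Fill (0+1,4+1) = (1,5)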